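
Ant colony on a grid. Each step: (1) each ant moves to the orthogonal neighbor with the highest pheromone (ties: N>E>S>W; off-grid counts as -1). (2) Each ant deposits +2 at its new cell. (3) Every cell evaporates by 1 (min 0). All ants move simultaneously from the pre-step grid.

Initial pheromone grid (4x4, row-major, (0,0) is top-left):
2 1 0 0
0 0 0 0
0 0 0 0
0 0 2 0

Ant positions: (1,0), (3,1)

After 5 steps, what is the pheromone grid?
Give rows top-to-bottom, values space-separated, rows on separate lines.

After step 1: ants at (0,0),(3,2)
  3 0 0 0
  0 0 0 0
  0 0 0 0
  0 0 3 0
After step 2: ants at (0,1),(2,2)
  2 1 0 0
  0 0 0 0
  0 0 1 0
  0 0 2 0
After step 3: ants at (0,0),(3,2)
  3 0 0 0
  0 0 0 0
  0 0 0 0
  0 0 3 0
After step 4: ants at (0,1),(2,2)
  2 1 0 0
  0 0 0 0
  0 0 1 0
  0 0 2 0
After step 5: ants at (0,0),(3,2)
  3 0 0 0
  0 0 0 0
  0 0 0 0
  0 0 3 0

3 0 0 0
0 0 0 0
0 0 0 0
0 0 3 0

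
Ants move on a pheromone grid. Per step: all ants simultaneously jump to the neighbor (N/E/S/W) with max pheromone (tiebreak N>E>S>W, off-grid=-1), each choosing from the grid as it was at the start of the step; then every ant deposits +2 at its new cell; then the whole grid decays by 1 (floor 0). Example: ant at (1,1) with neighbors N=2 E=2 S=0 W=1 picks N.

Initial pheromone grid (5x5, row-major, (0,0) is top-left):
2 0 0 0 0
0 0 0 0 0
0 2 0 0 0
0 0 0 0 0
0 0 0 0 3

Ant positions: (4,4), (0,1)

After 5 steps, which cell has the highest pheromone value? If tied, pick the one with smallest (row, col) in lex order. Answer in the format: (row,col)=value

Step 1: ant0:(4,4)->N->(3,4) | ant1:(0,1)->W->(0,0)
  grid max=3 at (0,0)
Step 2: ant0:(3,4)->S->(4,4) | ant1:(0,0)->E->(0,1)
  grid max=3 at (4,4)
Step 3: ant0:(4,4)->N->(3,4) | ant1:(0,1)->W->(0,0)
  grid max=3 at (0,0)
Step 4: ant0:(3,4)->S->(4,4) | ant1:(0,0)->E->(0,1)
  grid max=3 at (4,4)
Step 5: ant0:(4,4)->N->(3,4) | ant1:(0,1)->W->(0,0)
  grid max=3 at (0,0)
Final grid:
  3 0 0 0 0
  0 0 0 0 0
  0 0 0 0 0
  0 0 0 0 1
  0 0 0 0 2
Max pheromone 3 at (0,0)

Answer: (0,0)=3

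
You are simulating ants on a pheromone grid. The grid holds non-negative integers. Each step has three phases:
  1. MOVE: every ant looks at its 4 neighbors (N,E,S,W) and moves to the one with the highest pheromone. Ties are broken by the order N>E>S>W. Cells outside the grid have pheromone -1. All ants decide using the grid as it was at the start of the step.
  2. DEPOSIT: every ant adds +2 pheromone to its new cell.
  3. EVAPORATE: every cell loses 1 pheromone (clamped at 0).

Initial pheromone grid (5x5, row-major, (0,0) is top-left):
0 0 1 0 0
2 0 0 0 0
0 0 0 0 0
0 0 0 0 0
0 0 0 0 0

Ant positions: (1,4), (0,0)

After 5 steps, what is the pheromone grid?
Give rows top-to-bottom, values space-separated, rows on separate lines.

After step 1: ants at (0,4),(1,0)
  0 0 0 0 1
  3 0 0 0 0
  0 0 0 0 0
  0 0 0 0 0
  0 0 0 0 0
After step 2: ants at (1,4),(0,0)
  1 0 0 0 0
  2 0 0 0 1
  0 0 0 0 0
  0 0 0 0 0
  0 0 0 0 0
After step 3: ants at (0,4),(1,0)
  0 0 0 0 1
  3 0 0 0 0
  0 0 0 0 0
  0 0 0 0 0
  0 0 0 0 0
After step 4: ants at (1,4),(0,0)
  1 0 0 0 0
  2 0 0 0 1
  0 0 0 0 0
  0 0 0 0 0
  0 0 0 0 0
After step 5: ants at (0,4),(1,0)
  0 0 0 0 1
  3 0 0 0 0
  0 0 0 0 0
  0 0 0 0 0
  0 0 0 0 0

0 0 0 0 1
3 0 0 0 0
0 0 0 0 0
0 0 0 0 0
0 0 0 0 0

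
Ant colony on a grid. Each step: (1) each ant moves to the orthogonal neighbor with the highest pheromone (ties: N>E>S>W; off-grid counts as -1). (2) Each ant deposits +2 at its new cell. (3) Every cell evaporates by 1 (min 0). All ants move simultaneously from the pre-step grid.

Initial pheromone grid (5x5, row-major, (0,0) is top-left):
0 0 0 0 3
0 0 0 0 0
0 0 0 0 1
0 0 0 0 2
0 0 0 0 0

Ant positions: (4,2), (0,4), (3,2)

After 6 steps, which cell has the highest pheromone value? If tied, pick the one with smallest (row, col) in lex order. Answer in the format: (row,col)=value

Step 1: ant0:(4,2)->N->(3,2) | ant1:(0,4)->S->(1,4) | ant2:(3,2)->N->(2,2)
  grid max=2 at (0,4)
Step 2: ant0:(3,2)->N->(2,2) | ant1:(1,4)->N->(0,4) | ant2:(2,2)->S->(3,2)
  grid max=3 at (0,4)
Step 3: ant0:(2,2)->S->(3,2) | ant1:(0,4)->S->(1,4) | ant2:(3,2)->N->(2,2)
  grid max=3 at (2,2)
Step 4: ant0:(3,2)->N->(2,2) | ant1:(1,4)->N->(0,4) | ant2:(2,2)->S->(3,2)
  grid max=4 at (2,2)
Step 5: ant0:(2,2)->S->(3,2) | ant1:(0,4)->S->(1,4) | ant2:(3,2)->N->(2,2)
  grid max=5 at (2,2)
Step 6: ant0:(3,2)->N->(2,2) | ant1:(1,4)->N->(0,4) | ant2:(2,2)->S->(3,2)
  grid max=6 at (2,2)
Final grid:
  0 0 0 0 3
  0 0 0 0 0
  0 0 6 0 0
  0 0 6 0 0
  0 0 0 0 0
Max pheromone 6 at (2,2)

Answer: (2,2)=6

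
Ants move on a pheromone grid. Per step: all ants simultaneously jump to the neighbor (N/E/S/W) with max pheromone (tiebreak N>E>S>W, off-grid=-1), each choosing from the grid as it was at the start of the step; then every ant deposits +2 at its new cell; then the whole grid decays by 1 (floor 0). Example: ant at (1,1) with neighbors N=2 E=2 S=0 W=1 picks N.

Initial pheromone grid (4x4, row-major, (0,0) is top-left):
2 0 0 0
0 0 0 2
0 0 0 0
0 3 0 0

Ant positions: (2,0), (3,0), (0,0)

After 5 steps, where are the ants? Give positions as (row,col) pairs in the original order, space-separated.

Step 1: ant0:(2,0)->N->(1,0) | ant1:(3,0)->E->(3,1) | ant2:(0,0)->E->(0,1)
  grid max=4 at (3,1)
Step 2: ant0:(1,0)->N->(0,0) | ant1:(3,1)->N->(2,1) | ant2:(0,1)->W->(0,0)
  grid max=4 at (0,0)
Step 3: ant0:(0,0)->E->(0,1) | ant1:(2,1)->S->(3,1) | ant2:(0,0)->E->(0,1)
  grid max=4 at (3,1)
Step 4: ant0:(0,1)->W->(0,0) | ant1:(3,1)->N->(2,1) | ant2:(0,1)->W->(0,0)
  grid max=6 at (0,0)
Step 5: ant0:(0,0)->E->(0,1) | ant1:(2,1)->S->(3,1) | ant2:(0,0)->E->(0,1)
  grid max=5 at (0,0)

(0,1) (3,1) (0,1)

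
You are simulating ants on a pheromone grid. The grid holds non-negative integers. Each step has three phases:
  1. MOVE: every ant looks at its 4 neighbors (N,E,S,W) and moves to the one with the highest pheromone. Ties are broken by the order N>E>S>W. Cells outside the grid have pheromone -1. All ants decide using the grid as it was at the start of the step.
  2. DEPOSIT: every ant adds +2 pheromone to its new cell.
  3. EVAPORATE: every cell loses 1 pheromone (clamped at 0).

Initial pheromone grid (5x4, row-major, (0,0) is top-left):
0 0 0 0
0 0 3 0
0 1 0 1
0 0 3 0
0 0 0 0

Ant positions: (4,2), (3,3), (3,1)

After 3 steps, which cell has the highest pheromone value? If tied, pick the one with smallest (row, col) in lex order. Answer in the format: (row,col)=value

Step 1: ant0:(4,2)->N->(3,2) | ant1:(3,3)->W->(3,2) | ant2:(3,1)->E->(3,2)
  grid max=8 at (3,2)
Step 2: ant0:(3,2)->N->(2,2) | ant1:(3,2)->N->(2,2) | ant2:(3,2)->N->(2,2)
  grid max=7 at (3,2)
Step 3: ant0:(2,2)->S->(3,2) | ant1:(2,2)->S->(3,2) | ant2:(2,2)->S->(3,2)
  grid max=12 at (3,2)
Final grid:
  0 0 0 0
  0 0 0 0
  0 0 4 0
  0 0 12 0
  0 0 0 0
Max pheromone 12 at (3,2)

Answer: (3,2)=12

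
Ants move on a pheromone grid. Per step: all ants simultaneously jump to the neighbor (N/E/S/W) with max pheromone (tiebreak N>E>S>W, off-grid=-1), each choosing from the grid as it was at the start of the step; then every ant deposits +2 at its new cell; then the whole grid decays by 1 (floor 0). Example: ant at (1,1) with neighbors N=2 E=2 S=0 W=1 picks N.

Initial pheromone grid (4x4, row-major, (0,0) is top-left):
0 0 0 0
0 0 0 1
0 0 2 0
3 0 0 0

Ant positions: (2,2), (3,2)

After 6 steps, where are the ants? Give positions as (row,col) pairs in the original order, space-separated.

Step 1: ant0:(2,2)->N->(1,2) | ant1:(3,2)->N->(2,2)
  grid max=3 at (2,2)
Step 2: ant0:(1,2)->S->(2,2) | ant1:(2,2)->N->(1,2)
  grid max=4 at (2,2)
Step 3: ant0:(2,2)->N->(1,2) | ant1:(1,2)->S->(2,2)
  grid max=5 at (2,2)
Step 4: ant0:(1,2)->S->(2,2) | ant1:(2,2)->N->(1,2)
  grid max=6 at (2,2)
Step 5: ant0:(2,2)->N->(1,2) | ant1:(1,2)->S->(2,2)
  grid max=7 at (2,2)
Step 6: ant0:(1,2)->S->(2,2) | ant1:(2,2)->N->(1,2)
  grid max=8 at (2,2)

(2,2) (1,2)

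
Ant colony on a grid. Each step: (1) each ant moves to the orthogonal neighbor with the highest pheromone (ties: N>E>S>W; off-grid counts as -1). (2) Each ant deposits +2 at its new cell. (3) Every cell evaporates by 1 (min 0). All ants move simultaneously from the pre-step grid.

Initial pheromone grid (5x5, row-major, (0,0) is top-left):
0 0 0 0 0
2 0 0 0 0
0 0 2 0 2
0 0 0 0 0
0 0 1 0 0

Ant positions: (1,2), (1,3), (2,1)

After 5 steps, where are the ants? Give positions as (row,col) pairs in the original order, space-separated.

Step 1: ant0:(1,2)->S->(2,2) | ant1:(1,3)->N->(0,3) | ant2:(2,1)->E->(2,2)
  grid max=5 at (2,2)
Step 2: ant0:(2,2)->N->(1,2) | ant1:(0,3)->E->(0,4) | ant2:(2,2)->N->(1,2)
  grid max=4 at (2,2)
Step 3: ant0:(1,2)->S->(2,2) | ant1:(0,4)->S->(1,4) | ant2:(1,2)->S->(2,2)
  grid max=7 at (2,2)
Step 4: ant0:(2,2)->N->(1,2) | ant1:(1,4)->N->(0,4) | ant2:(2,2)->N->(1,2)
  grid max=6 at (2,2)
Step 5: ant0:(1,2)->S->(2,2) | ant1:(0,4)->S->(1,4) | ant2:(1,2)->S->(2,2)
  grid max=9 at (2,2)

(2,2) (1,4) (2,2)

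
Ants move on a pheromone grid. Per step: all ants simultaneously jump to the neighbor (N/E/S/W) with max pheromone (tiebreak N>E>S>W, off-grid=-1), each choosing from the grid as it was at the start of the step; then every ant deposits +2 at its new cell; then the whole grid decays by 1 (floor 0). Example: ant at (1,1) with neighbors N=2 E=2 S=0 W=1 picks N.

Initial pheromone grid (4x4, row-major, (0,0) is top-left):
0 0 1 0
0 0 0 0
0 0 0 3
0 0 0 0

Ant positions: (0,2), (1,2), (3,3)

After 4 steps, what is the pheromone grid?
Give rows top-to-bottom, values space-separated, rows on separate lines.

After step 1: ants at (0,3),(0,2),(2,3)
  0 0 2 1
  0 0 0 0
  0 0 0 4
  0 0 0 0
After step 2: ants at (0,2),(0,3),(1,3)
  0 0 3 2
  0 0 0 1
  0 0 0 3
  0 0 0 0
After step 3: ants at (0,3),(0,2),(2,3)
  0 0 4 3
  0 0 0 0
  0 0 0 4
  0 0 0 0
After step 4: ants at (0,2),(0,3),(1,3)
  0 0 5 4
  0 0 0 1
  0 0 0 3
  0 0 0 0

0 0 5 4
0 0 0 1
0 0 0 3
0 0 0 0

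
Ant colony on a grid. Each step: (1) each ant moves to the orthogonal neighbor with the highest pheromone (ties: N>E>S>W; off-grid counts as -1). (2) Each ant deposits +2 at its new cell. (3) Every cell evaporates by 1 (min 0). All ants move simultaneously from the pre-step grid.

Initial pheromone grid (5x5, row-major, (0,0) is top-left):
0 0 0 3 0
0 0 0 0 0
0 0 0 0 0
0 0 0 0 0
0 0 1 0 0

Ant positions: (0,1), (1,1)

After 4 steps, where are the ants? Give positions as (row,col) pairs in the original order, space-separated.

Step 1: ant0:(0,1)->E->(0,2) | ant1:(1,1)->N->(0,1)
  grid max=2 at (0,3)
Step 2: ant0:(0,2)->E->(0,3) | ant1:(0,1)->E->(0,2)
  grid max=3 at (0,3)
Step 3: ant0:(0,3)->W->(0,2) | ant1:(0,2)->E->(0,3)
  grid max=4 at (0,3)
Step 4: ant0:(0,2)->E->(0,3) | ant1:(0,3)->W->(0,2)
  grid max=5 at (0,3)

(0,3) (0,2)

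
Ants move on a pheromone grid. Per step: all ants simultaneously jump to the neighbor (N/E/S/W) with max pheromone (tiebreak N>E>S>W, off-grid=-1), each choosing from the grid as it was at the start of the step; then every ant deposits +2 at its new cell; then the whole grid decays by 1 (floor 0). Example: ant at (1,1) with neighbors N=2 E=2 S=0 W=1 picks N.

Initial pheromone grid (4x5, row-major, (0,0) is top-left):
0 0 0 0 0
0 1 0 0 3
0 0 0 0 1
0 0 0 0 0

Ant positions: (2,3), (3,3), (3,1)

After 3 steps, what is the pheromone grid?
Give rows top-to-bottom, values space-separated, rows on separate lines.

After step 1: ants at (2,4),(2,3),(2,1)
  0 0 0 0 0
  0 0 0 0 2
  0 1 0 1 2
  0 0 0 0 0
After step 2: ants at (1,4),(2,4),(1,1)
  0 0 0 0 0
  0 1 0 0 3
  0 0 0 0 3
  0 0 0 0 0
After step 3: ants at (2,4),(1,4),(0,1)
  0 1 0 0 0
  0 0 0 0 4
  0 0 0 0 4
  0 0 0 0 0

0 1 0 0 0
0 0 0 0 4
0 0 0 0 4
0 0 0 0 0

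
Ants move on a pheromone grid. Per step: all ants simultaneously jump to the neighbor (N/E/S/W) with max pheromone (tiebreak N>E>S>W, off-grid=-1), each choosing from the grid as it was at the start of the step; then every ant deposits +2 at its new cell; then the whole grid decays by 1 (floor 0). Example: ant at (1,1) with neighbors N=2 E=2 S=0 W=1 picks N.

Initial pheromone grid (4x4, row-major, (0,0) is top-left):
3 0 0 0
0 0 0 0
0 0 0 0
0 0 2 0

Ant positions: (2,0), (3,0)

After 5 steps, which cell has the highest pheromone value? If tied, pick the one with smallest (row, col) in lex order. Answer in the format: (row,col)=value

Answer: (0,0)=6

Derivation:
Step 1: ant0:(2,0)->N->(1,0) | ant1:(3,0)->N->(2,0)
  grid max=2 at (0,0)
Step 2: ant0:(1,0)->N->(0,0) | ant1:(2,0)->N->(1,0)
  grid max=3 at (0,0)
Step 3: ant0:(0,0)->S->(1,0) | ant1:(1,0)->N->(0,0)
  grid max=4 at (0,0)
Step 4: ant0:(1,0)->N->(0,0) | ant1:(0,0)->S->(1,0)
  grid max=5 at (0,0)
Step 5: ant0:(0,0)->S->(1,0) | ant1:(1,0)->N->(0,0)
  grid max=6 at (0,0)
Final grid:
  6 0 0 0
  5 0 0 0
  0 0 0 0
  0 0 0 0
Max pheromone 6 at (0,0)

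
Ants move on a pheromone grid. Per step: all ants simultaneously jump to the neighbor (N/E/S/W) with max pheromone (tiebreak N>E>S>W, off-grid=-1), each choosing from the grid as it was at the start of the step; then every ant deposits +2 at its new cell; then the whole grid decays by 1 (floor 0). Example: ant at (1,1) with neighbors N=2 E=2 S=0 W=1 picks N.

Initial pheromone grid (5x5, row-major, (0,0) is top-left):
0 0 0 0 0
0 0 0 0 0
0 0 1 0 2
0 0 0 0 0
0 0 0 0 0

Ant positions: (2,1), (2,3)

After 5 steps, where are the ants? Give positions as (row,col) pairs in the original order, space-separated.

Step 1: ant0:(2,1)->E->(2,2) | ant1:(2,3)->E->(2,4)
  grid max=3 at (2,4)
Step 2: ant0:(2,2)->N->(1,2) | ant1:(2,4)->N->(1,4)
  grid max=2 at (2,4)
Step 3: ant0:(1,2)->S->(2,2) | ant1:(1,4)->S->(2,4)
  grid max=3 at (2,4)
Step 4: ant0:(2,2)->N->(1,2) | ant1:(2,4)->N->(1,4)
  grid max=2 at (2,4)
Step 5: ant0:(1,2)->S->(2,2) | ant1:(1,4)->S->(2,4)
  grid max=3 at (2,4)

(2,2) (2,4)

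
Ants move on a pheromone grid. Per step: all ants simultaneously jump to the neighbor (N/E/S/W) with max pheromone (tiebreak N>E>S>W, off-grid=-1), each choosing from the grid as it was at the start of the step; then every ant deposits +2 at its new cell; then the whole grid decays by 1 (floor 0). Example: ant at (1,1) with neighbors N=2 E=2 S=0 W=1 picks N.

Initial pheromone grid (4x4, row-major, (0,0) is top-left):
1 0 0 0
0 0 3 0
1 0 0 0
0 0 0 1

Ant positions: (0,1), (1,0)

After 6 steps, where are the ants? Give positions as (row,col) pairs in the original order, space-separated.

Step 1: ant0:(0,1)->W->(0,0) | ant1:(1,0)->N->(0,0)
  grid max=4 at (0,0)
Step 2: ant0:(0,0)->E->(0,1) | ant1:(0,0)->E->(0,1)
  grid max=3 at (0,0)
Step 3: ant0:(0,1)->W->(0,0) | ant1:(0,1)->W->(0,0)
  grid max=6 at (0,0)
Step 4: ant0:(0,0)->E->(0,1) | ant1:(0,0)->E->(0,1)
  grid max=5 at (0,0)
Step 5: ant0:(0,1)->W->(0,0) | ant1:(0,1)->W->(0,0)
  grid max=8 at (0,0)
Step 6: ant0:(0,0)->E->(0,1) | ant1:(0,0)->E->(0,1)
  grid max=7 at (0,0)

(0,1) (0,1)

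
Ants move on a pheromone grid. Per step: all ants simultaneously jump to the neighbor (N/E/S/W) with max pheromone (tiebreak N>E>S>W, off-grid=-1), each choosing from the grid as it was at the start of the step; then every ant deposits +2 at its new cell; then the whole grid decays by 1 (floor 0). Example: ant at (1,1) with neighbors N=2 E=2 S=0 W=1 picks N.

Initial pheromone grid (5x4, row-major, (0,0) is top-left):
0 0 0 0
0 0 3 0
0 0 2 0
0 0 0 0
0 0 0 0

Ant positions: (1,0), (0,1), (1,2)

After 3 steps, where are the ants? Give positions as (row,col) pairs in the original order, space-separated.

Step 1: ant0:(1,0)->N->(0,0) | ant1:(0,1)->E->(0,2) | ant2:(1,2)->S->(2,2)
  grid max=3 at (2,2)
Step 2: ant0:(0,0)->E->(0,1) | ant1:(0,2)->S->(1,2) | ant2:(2,2)->N->(1,2)
  grid max=5 at (1,2)
Step 3: ant0:(0,1)->E->(0,2) | ant1:(1,2)->S->(2,2) | ant2:(1,2)->S->(2,2)
  grid max=5 at (2,2)

(0,2) (2,2) (2,2)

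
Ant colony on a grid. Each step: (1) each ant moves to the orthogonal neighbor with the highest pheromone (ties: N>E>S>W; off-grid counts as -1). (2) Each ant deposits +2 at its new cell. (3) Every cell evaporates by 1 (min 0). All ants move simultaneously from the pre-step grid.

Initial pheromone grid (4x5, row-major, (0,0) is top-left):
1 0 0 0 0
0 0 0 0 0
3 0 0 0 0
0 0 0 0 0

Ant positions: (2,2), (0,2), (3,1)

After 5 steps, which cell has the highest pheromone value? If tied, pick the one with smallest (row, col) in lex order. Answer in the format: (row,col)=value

Answer: (1,4)=3

Derivation:
Step 1: ant0:(2,2)->N->(1,2) | ant1:(0,2)->E->(0,3) | ant2:(3,1)->N->(2,1)
  grid max=2 at (2,0)
Step 2: ant0:(1,2)->N->(0,2) | ant1:(0,3)->E->(0,4) | ant2:(2,1)->W->(2,0)
  grid max=3 at (2,0)
Step 3: ant0:(0,2)->E->(0,3) | ant1:(0,4)->S->(1,4) | ant2:(2,0)->N->(1,0)
  grid max=2 at (2,0)
Step 4: ant0:(0,3)->E->(0,4) | ant1:(1,4)->N->(0,4) | ant2:(1,0)->S->(2,0)
  grid max=3 at (0,4)
Step 5: ant0:(0,4)->S->(1,4) | ant1:(0,4)->S->(1,4) | ant2:(2,0)->N->(1,0)
  grid max=3 at (1,4)
Final grid:
  0 0 0 0 2
  1 0 0 0 3
  2 0 0 0 0
  0 0 0 0 0
Max pheromone 3 at (1,4)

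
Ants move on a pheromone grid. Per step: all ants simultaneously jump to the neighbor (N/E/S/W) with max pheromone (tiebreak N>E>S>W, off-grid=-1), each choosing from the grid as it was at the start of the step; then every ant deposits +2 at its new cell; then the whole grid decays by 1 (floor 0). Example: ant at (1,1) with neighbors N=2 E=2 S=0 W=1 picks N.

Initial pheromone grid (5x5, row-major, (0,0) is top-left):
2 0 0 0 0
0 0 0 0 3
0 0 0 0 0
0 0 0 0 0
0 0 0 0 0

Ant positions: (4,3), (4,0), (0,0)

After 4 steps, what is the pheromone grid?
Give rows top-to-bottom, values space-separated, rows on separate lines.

After step 1: ants at (3,3),(3,0),(0,1)
  1 1 0 0 0
  0 0 0 0 2
  0 0 0 0 0
  1 0 0 1 0
  0 0 0 0 0
After step 2: ants at (2,3),(2,0),(0,0)
  2 0 0 0 0
  0 0 0 0 1
  1 0 0 1 0
  0 0 0 0 0
  0 0 0 0 0
After step 3: ants at (1,3),(1,0),(0,1)
  1 1 0 0 0
  1 0 0 1 0
  0 0 0 0 0
  0 0 0 0 0
  0 0 0 0 0
After step 4: ants at (0,3),(0,0),(0,0)
  4 0 0 1 0
  0 0 0 0 0
  0 0 0 0 0
  0 0 0 0 0
  0 0 0 0 0

4 0 0 1 0
0 0 0 0 0
0 0 0 0 0
0 0 0 0 0
0 0 0 0 0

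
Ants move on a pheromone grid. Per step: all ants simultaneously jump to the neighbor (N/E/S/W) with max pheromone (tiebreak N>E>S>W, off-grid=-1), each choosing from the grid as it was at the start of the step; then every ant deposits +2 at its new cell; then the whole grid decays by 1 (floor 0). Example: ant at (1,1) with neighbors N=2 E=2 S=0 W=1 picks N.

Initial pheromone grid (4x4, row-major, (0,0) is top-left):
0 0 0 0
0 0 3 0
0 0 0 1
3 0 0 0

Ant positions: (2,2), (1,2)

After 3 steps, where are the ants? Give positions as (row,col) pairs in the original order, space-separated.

Step 1: ant0:(2,2)->N->(1,2) | ant1:(1,2)->N->(0,2)
  grid max=4 at (1,2)
Step 2: ant0:(1,2)->N->(0,2) | ant1:(0,2)->S->(1,2)
  grid max=5 at (1,2)
Step 3: ant0:(0,2)->S->(1,2) | ant1:(1,2)->N->(0,2)
  grid max=6 at (1,2)

(1,2) (0,2)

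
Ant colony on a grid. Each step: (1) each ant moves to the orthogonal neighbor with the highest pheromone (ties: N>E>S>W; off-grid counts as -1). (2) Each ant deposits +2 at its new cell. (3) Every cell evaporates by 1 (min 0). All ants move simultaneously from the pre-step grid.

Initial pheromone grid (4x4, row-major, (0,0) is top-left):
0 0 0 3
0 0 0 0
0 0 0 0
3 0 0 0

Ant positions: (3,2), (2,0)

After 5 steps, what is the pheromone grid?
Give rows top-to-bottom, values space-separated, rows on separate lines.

After step 1: ants at (2,2),(3,0)
  0 0 0 2
  0 0 0 0
  0 0 1 0
  4 0 0 0
After step 2: ants at (1,2),(2,0)
  0 0 0 1
  0 0 1 0
  1 0 0 0
  3 0 0 0
After step 3: ants at (0,2),(3,0)
  0 0 1 0
  0 0 0 0
  0 0 0 0
  4 0 0 0
After step 4: ants at (0,3),(2,0)
  0 0 0 1
  0 0 0 0
  1 0 0 0
  3 0 0 0
After step 5: ants at (1,3),(3,0)
  0 0 0 0
  0 0 0 1
  0 0 0 0
  4 0 0 0

0 0 0 0
0 0 0 1
0 0 0 0
4 0 0 0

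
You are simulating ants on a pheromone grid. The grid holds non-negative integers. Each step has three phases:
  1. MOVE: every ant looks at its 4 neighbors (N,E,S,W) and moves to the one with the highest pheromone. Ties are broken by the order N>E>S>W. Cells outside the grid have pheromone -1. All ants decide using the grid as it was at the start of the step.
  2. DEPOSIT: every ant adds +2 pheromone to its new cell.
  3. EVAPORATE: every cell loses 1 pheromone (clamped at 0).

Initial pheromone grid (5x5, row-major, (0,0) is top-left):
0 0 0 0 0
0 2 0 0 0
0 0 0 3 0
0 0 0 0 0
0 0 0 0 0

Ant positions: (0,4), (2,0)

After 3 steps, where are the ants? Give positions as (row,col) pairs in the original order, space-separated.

Step 1: ant0:(0,4)->S->(1,4) | ant1:(2,0)->N->(1,0)
  grid max=2 at (2,3)
Step 2: ant0:(1,4)->N->(0,4) | ant1:(1,0)->E->(1,1)
  grid max=2 at (1,1)
Step 3: ant0:(0,4)->S->(1,4) | ant1:(1,1)->N->(0,1)
  grid max=1 at (0,1)

(1,4) (0,1)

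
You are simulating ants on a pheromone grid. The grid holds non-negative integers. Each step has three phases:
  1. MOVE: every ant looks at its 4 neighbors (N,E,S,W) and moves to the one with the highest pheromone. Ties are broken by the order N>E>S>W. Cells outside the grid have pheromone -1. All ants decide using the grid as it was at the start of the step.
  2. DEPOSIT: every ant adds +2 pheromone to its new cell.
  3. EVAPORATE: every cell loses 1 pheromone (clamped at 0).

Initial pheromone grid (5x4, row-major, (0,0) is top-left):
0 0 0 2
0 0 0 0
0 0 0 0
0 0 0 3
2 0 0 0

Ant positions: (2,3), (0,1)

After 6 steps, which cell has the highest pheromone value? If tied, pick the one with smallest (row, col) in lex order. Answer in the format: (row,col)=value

Step 1: ant0:(2,3)->S->(3,3) | ant1:(0,1)->E->(0,2)
  grid max=4 at (3,3)
Step 2: ant0:(3,3)->N->(2,3) | ant1:(0,2)->E->(0,3)
  grid max=3 at (3,3)
Step 3: ant0:(2,3)->S->(3,3) | ant1:(0,3)->S->(1,3)
  grid max=4 at (3,3)
Step 4: ant0:(3,3)->N->(2,3) | ant1:(1,3)->N->(0,3)
  grid max=3 at (3,3)
Step 5: ant0:(2,3)->S->(3,3) | ant1:(0,3)->S->(1,3)
  grid max=4 at (3,3)
Step 6: ant0:(3,3)->N->(2,3) | ant1:(1,3)->N->(0,3)
  grid max=3 at (3,3)
Final grid:
  0 0 0 2
  0 0 0 0
  0 0 0 1
  0 0 0 3
  0 0 0 0
Max pheromone 3 at (3,3)

Answer: (3,3)=3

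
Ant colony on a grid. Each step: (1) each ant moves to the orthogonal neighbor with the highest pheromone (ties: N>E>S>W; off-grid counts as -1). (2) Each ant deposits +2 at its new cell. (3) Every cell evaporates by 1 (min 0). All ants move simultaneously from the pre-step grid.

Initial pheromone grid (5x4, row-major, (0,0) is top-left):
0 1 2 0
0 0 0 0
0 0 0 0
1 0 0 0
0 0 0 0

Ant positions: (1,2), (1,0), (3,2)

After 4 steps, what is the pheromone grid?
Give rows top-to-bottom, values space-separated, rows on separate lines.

After step 1: ants at (0,2),(0,0),(2,2)
  1 0 3 0
  0 0 0 0
  0 0 1 0
  0 0 0 0
  0 0 0 0
After step 2: ants at (0,3),(0,1),(1,2)
  0 1 2 1
  0 0 1 0
  0 0 0 0
  0 0 0 0
  0 0 0 0
After step 3: ants at (0,2),(0,2),(0,2)
  0 0 7 0
  0 0 0 0
  0 0 0 0
  0 0 0 0
  0 0 0 0
After step 4: ants at (0,3),(0,3),(0,3)
  0 0 6 5
  0 0 0 0
  0 0 0 0
  0 0 0 0
  0 0 0 0

0 0 6 5
0 0 0 0
0 0 0 0
0 0 0 0
0 0 0 0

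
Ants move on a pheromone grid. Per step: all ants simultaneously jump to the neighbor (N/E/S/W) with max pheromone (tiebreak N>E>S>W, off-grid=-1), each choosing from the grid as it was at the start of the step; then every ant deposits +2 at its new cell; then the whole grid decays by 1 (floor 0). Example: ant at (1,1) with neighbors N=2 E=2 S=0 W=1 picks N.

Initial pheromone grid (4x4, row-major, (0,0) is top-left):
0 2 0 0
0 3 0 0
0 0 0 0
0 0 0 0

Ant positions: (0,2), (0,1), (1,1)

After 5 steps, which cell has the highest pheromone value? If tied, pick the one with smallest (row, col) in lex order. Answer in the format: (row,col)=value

Step 1: ant0:(0,2)->W->(0,1) | ant1:(0,1)->S->(1,1) | ant2:(1,1)->N->(0,1)
  grid max=5 at (0,1)
Step 2: ant0:(0,1)->S->(1,1) | ant1:(1,1)->N->(0,1) | ant2:(0,1)->S->(1,1)
  grid max=7 at (1,1)
Step 3: ant0:(1,1)->N->(0,1) | ant1:(0,1)->S->(1,1) | ant2:(1,1)->N->(0,1)
  grid max=9 at (0,1)
Step 4: ant0:(0,1)->S->(1,1) | ant1:(1,1)->N->(0,1) | ant2:(0,1)->S->(1,1)
  grid max=11 at (1,1)
Step 5: ant0:(1,1)->N->(0,1) | ant1:(0,1)->S->(1,1) | ant2:(1,1)->N->(0,1)
  grid max=13 at (0,1)
Final grid:
  0 13 0 0
  0 12 0 0
  0 0 0 0
  0 0 0 0
Max pheromone 13 at (0,1)

Answer: (0,1)=13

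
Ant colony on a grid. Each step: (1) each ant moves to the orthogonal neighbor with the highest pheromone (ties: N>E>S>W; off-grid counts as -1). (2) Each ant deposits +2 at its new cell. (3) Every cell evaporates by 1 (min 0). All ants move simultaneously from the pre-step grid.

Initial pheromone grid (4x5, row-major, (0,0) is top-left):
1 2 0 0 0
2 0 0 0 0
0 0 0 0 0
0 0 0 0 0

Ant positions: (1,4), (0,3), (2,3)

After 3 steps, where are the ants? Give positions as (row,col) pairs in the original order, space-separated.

Step 1: ant0:(1,4)->N->(0,4) | ant1:(0,3)->E->(0,4) | ant2:(2,3)->N->(1,3)
  grid max=3 at (0,4)
Step 2: ant0:(0,4)->S->(1,4) | ant1:(0,4)->S->(1,4) | ant2:(1,3)->N->(0,3)
  grid max=3 at (1,4)
Step 3: ant0:(1,4)->N->(0,4) | ant1:(1,4)->N->(0,4) | ant2:(0,3)->E->(0,4)
  grid max=7 at (0,4)

(0,4) (0,4) (0,4)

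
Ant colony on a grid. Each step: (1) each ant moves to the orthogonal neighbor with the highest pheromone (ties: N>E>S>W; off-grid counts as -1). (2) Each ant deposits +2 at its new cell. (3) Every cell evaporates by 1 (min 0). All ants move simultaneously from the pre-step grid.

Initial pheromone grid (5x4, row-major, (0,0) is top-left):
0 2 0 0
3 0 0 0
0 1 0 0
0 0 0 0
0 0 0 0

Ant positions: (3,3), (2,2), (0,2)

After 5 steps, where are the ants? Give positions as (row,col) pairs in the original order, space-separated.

Step 1: ant0:(3,3)->N->(2,3) | ant1:(2,2)->W->(2,1) | ant2:(0,2)->W->(0,1)
  grid max=3 at (0,1)
Step 2: ant0:(2,3)->N->(1,3) | ant1:(2,1)->N->(1,1) | ant2:(0,1)->E->(0,2)
  grid max=2 at (0,1)
Step 3: ant0:(1,3)->N->(0,3) | ant1:(1,1)->N->(0,1) | ant2:(0,2)->W->(0,1)
  grid max=5 at (0,1)
Step 4: ant0:(0,3)->S->(1,3) | ant1:(0,1)->E->(0,2) | ant2:(0,1)->E->(0,2)
  grid max=4 at (0,1)
Step 5: ant0:(1,3)->N->(0,3) | ant1:(0,2)->W->(0,1) | ant2:(0,2)->W->(0,1)
  grid max=7 at (0,1)

(0,3) (0,1) (0,1)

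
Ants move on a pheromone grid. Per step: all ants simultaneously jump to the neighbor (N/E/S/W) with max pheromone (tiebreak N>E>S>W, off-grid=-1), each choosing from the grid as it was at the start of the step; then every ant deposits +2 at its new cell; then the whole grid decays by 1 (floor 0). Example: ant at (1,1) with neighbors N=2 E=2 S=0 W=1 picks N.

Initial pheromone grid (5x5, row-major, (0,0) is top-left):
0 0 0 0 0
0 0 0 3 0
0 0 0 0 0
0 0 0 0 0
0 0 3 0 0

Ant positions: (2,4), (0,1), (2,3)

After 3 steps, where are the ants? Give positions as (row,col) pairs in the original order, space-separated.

Step 1: ant0:(2,4)->N->(1,4) | ant1:(0,1)->E->(0,2) | ant2:(2,3)->N->(1,3)
  grid max=4 at (1,3)
Step 2: ant0:(1,4)->W->(1,3) | ant1:(0,2)->E->(0,3) | ant2:(1,3)->E->(1,4)
  grid max=5 at (1,3)
Step 3: ant0:(1,3)->E->(1,4) | ant1:(0,3)->S->(1,3) | ant2:(1,4)->W->(1,3)
  grid max=8 at (1,3)

(1,4) (1,3) (1,3)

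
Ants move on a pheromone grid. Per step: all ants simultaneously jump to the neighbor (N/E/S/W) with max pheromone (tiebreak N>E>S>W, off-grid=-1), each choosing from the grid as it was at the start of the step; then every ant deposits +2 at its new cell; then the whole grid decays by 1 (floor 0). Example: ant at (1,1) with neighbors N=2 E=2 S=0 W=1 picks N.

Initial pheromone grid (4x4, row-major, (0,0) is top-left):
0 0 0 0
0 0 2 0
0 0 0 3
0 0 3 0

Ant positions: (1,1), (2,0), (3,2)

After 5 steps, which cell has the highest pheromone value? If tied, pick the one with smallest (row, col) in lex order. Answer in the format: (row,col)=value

Answer: (1,2)=9

Derivation:
Step 1: ant0:(1,1)->E->(1,2) | ant1:(2,0)->N->(1,0) | ant2:(3,2)->N->(2,2)
  grid max=3 at (1,2)
Step 2: ant0:(1,2)->S->(2,2) | ant1:(1,0)->N->(0,0) | ant2:(2,2)->N->(1,2)
  grid max=4 at (1,2)
Step 3: ant0:(2,2)->N->(1,2) | ant1:(0,0)->E->(0,1) | ant2:(1,2)->S->(2,2)
  grid max=5 at (1,2)
Step 4: ant0:(1,2)->S->(2,2) | ant1:(0,1)->E->(0,2) | ant2:(2,2)->N->(1,2)
  grid max=6 at (1,2)
Step 5: ant0:(2,2)->N->(1,2) | ant1:(0,2)->S->(1,2) | ant2:(1,2)->S->(2,2)
  grid max=9 at (1,2)
Final grid:
  0 0 0 0
  0 0 9 0
  0 0 5 0
  0 0 0 0
Max pheromone 9 at (1,2)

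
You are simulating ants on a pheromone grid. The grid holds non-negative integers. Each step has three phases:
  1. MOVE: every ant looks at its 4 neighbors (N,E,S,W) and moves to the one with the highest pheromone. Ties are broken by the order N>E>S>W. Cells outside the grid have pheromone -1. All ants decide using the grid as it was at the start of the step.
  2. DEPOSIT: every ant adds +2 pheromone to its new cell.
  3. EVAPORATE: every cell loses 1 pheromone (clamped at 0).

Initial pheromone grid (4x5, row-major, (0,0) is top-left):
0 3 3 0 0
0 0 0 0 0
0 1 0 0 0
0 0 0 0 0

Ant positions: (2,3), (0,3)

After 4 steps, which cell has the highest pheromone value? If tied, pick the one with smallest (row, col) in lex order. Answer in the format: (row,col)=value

Step 1: ant0:(2,3)->N->(1,3) | ant1:(0,3)->W->(0,2)
  grid max=4 at (0,2)
Step 2: ant0:(1,3)->N->(0,3) | ant1:(0,2)->W->(0,1)
  grid max=3 at (0,1)
Step 3: ant0:(0,3)->W->(0,2) | ant1:(0,1)->E->(0,2)
  grid max=6 at (0,2)
Step 4: ant0:(0,2)->W->(0,1) | ant1:(0,2)->W->(0,1)
  grid max=5 at (0,1)
Final grid:
  0 5 5 0 0
  0 0 0 0 0
  0 0 0 0 0
  0 0 0 0 0
Max pheromone 5 at (0,1)

Answer: (0,1)=5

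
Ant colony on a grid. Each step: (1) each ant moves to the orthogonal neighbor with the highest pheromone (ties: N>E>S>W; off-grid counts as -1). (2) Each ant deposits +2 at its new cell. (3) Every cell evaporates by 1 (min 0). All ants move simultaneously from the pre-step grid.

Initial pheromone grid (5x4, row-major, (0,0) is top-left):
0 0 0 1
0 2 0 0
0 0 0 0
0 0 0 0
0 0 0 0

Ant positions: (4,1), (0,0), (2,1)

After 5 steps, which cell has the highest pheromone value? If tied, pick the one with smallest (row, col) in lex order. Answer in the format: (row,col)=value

Answer: (1,1)=11

Derivation:
Step 1: ant0:(4,1)->N->(3,1) | ant1:(0,0)->E->(0,1) | ant2:(2,1)->N->(1,1)
  grid max=3 at (1,1)
Step 2: ant0:(3,1)->N->(2,1) | ant1:(0,1)->S->(1,1) | ant2:(1,1)->N->(0,1)
  grid max=4 at (1,1)
Step 3: ant0:(2,1)->N->(1,1) | ant1:(1,1)->N->(0,1) | ant2:(0,1)->S->(1,1)
  grid max=7 at (1,1)
Step 4: ant0:(1,1)->N->(0,1) | ant1:(0,1)->S->(1,1) | ant2:(1,1)->N->(0,1)
  grid max=8 at (1,1)
Step 5: ant0:(0,1)->S->(1,1) | ant1:(1,1)->N->(0,1) | ant2:(0,1)->S->(1,1)
  grid max=11 at (1,1)
Final grid:
  0 7 0 0
  0 11 0 0
  0 0 0 0
  0 0 0 0
  0 0 0 0
Max pheromone 11 at (1,1)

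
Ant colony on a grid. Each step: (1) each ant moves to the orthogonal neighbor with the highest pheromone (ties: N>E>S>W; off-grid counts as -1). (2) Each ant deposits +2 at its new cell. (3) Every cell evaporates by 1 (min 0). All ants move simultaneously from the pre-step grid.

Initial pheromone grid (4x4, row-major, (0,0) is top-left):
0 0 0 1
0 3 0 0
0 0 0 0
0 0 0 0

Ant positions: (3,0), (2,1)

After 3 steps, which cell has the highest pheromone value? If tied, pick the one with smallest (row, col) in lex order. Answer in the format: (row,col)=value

Answer: (1,1)=6

Derivation:
Step 1: ant0:(3,0)->N->(2,0) | ant1:(2,1)->N->(1,1)
  grid max=4 at (1,1)
Step 2: ant0:(2,0)->N->(1,0) | ant1:(1,1)->N->(0,1)
  grid max=3 at (1,1)
Step 3: ant0:(1,0)->E->(1,1) | ant1:(0,1)->S->(1,1)
  grid max=6 at (1,1)
Final grid:
  0 0 0 0
  0 6 0 0
  0 0 0 0
  0 0 0 0
Max pheromone 6 at (1,1)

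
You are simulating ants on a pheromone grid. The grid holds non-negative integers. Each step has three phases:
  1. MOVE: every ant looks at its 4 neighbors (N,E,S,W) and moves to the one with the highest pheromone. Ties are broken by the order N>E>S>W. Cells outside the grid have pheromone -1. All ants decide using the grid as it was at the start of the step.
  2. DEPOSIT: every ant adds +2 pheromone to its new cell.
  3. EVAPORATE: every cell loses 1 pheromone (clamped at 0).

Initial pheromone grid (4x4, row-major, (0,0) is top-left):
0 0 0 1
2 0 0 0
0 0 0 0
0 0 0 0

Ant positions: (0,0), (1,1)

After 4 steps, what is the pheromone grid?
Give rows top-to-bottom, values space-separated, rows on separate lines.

After step 1: ants at (1,0),(1,0)
  0 0 0 0
  5 0 0 0
  0 0 0 0
  0 0 0 0
After step 2: ants at (0,0),(0,0)
  3 0 0 0
  4 0 0 0
  0 0 0 0
  0 0 0 0
After step 3: ants at (1,0),(1,0)
  2 0 0 0
  7 0 0 0
  0 0 0 0
  0 0 0 0
After step 4: ants at (0,0),(0,0)
  5 0 0 0
  6 0 0 0
  0 0 0 0
  0 0 0 0

5 0 0 0
6 0 0 0
0 0 0 0
0 0 0 0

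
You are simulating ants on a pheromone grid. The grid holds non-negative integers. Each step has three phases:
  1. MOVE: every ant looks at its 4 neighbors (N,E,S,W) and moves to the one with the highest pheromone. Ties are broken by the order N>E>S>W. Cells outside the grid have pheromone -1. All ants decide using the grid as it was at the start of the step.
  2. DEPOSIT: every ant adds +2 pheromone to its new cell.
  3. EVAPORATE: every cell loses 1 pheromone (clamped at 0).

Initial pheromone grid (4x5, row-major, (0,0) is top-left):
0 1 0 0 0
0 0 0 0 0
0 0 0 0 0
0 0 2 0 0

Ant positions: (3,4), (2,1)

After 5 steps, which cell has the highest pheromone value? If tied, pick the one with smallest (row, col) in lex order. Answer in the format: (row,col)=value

Answer: (0,4)=3

Derivation:
Step 1: ant0:(3,4)->N->(2,4) | ant1:(2,1)->N->(1,1)
  grid max=1 at (1,1)
Step 2: ant0:(2,4)->N->(1,4) | ant1:(1,1)->N->(0,1)
  grid max=1 at (0,1)
Step 3: ant0:(1,4)->N->(0,4) | ant1:(0,1)->E->(0,2)
  grid max=1 at (0,2)
Step 4: ant0:(0,4)->S->(1,4) | ant1:(0,2)->E->(0,3)
  grid max=1 at (0,3)
Step 5: ant0:(1,4)->N->(0,4) | ant1:(0,3)->E->(0,4)
  grid max=3 at (0,4)
Final grid:
  0 0 0 0 3
  0 0 0 0 0
  0 0 0 0 0
  0 0 0 0 0
Max pheromone 3 at (0,4)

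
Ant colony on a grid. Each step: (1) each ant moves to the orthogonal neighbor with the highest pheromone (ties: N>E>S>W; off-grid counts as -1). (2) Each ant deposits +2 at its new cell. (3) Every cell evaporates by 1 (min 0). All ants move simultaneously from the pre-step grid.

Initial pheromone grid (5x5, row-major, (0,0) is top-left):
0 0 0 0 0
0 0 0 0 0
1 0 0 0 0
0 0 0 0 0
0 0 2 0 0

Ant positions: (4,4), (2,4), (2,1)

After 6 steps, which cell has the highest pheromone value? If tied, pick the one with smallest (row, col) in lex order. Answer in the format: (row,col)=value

Answer: (0,4)=5

Derivation:
Step 1: ant0:(4,4)->N->(3,4) | ant1:(2,4)->N->(1,4) | ant2:(2,1)->W->(2,0)
  grid max=2 at (2,0)
Step 2: ant0:(3,4)->N->(2,4) | ant1:(1,4)->N->(0,4) | ant2:(2,0)->N->(1,0)
  grid max=1 at (0,4)
Step 3: ant0:(2,4)->N->(1,4) | ant1:(0,4)->S->(1,4) | ant2:(1,0)->S->(2,0)
  grid max=3 at (1,4)
Step 4: ant0:(1,4)->N->(0,4) | ant1:(1,4)->N->(0,4) | ant2:(2,0)->N->(1,0)
  grid max=3 at (0,4)
Step 5: ant0:(0,4)->S->(1,4) | ant1:(0,4)->S->(1,4) | ant2:(1,0)->S->(2,0)
  grid max=5 at (1,4)
Step 6: ant0:(1,4)->N->(0,4) | ant1:(1,4)->N->(0,4) | ant2:(2,0)->N->(1,0)
  grid max=5 at (0,4)
Final grid:
  0 0 0 0 5
  1 0 0 0 4
  1 0 0 0 0
  0 0 0 0 0
  0 0 0 0 0
Max pheromone 5 at (0,4)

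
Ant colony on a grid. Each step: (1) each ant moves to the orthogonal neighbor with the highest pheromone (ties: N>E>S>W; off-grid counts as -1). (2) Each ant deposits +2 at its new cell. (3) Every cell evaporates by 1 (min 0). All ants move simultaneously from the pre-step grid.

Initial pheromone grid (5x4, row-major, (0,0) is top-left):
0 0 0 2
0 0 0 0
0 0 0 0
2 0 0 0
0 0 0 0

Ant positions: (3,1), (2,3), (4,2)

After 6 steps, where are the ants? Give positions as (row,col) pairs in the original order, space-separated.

Step 1: ant0:(3,1)->W->(3,0) | ant1:(2,3)->N->(1,3) | ant2:(4,2)->N->(3,2)
  grid max=3 at (3,0)
Step 2: ant0:(3,0)->N->(2,0) | ant1:(1,3)->N->(0,3) | ant2:(3,2)->N->(2,2)
  grid max=2 at (0,3)
Step 3: ant0:(2,0)->S->(3,0) | ant1:(0,3)->S->(1,3) | ant2:(2,2)->N->(1,2)
  grid max=3 at (3,0)
Step 4: ant0:(3,0)->N->(2,0) | ant1:(1,3)->N->(0,3) | ant2:(1,2)->E->(1,3)
  grid max=2 at (0,3)
Step 5: ant0:(2,0)->S->(3,0) | ant1:(0,3)->S->(1,3) | ant2:(1,3)->N->(0,3)
  grid max=3 at (0,3)
Step 6: ant0:(3,0)->N->(2,0) | ant1:(1,3)->N->(0,3) | ant2:(0,3)->S->(1,3)
  grid max=4 at (0,3)

(2,0) (0,3) (1,3)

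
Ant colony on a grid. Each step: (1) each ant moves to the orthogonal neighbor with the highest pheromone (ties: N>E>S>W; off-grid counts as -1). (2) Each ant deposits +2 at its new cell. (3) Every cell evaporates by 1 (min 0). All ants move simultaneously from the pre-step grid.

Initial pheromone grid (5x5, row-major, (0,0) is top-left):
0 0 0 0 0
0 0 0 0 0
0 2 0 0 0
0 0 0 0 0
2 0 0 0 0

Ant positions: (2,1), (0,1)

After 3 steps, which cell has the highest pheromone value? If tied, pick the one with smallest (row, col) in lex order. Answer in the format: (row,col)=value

Answer: (0,4)=1

Derivation:
Step 1: ant0:(2,1)->N->(1,1) | ant1:(0,1)->E->(0,2)
  grid max=1 at (0,2)
Step 2: ant0:(1,1)->S->(2,1) | ant1:(0,2)->E->(0,3)
  grid max=2 at (2,1)
Step 3: ant0:(2,1)->N->(1,1) | ant1:(0,3)->E->(0,4)
  grid max=1 at (0,4)
Final grid:
  0 0 0 0 1
  0 1 0 0 0
  0 1 0 0 0
  0 0 0 0 0
  0 0 0 0 0
Max pheromone 1 at (0,4)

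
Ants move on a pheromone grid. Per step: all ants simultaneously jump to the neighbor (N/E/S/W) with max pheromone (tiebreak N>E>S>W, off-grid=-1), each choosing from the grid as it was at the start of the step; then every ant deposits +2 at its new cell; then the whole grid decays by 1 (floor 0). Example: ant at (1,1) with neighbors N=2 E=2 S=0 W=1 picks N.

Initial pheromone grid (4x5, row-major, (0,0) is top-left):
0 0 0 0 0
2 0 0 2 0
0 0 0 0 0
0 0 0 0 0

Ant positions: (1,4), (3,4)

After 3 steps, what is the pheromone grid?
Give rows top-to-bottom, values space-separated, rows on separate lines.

After step 1: ants at (1,3),(2,4)
  0 0 0 0 0
  1 0 0 3 0
  0 0 0 0 1
  0 0 0 0 0
After step 2: ants at (0,3),(1,4)
  0 0 0 1 0
  0 0 0 2 1
  0 0 0 0 0
  0 0 0 0 0
After step 3: ants at (1,3),(1,3)
  0 0 0 0 0
  0 0 0 5 0
  0 0 0 0 0
  0 0 0 0 0

0 0 0 0 0
0 0 0 5 0
0 0 0 0 0
0 0 0 0 0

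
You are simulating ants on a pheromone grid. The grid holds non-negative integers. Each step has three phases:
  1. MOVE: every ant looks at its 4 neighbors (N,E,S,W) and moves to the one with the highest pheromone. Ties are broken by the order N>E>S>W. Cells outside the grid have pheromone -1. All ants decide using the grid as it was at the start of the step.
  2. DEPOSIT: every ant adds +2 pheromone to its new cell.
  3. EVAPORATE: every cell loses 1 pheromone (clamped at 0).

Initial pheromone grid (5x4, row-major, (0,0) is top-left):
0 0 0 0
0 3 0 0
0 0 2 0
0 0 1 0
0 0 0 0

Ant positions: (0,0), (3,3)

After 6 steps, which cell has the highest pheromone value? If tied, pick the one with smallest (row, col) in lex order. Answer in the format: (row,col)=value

Answer: (1,1)=3

Derivation:
Step 1: ant0:(0,0)->E->(0,1) | ant1:(3,3)->W->(3,2)
  grid max=2 at (1,1)
Step 2: ant0:(0,1)->S->(1,1) | ant1:(3,2)->N->(2,2)
  grid max=3 at (1,1)
Step 3: ant0:(1,1)->N->(0,1) | ant1:(2,2)->S->(3,2)
  grid max=2 at (1,1)
Step 4: ant0:(0,1)->S->(1,1) | ant1:(3,2)->N->(2,2)
  grid max=3 at (1,1)
Step 5: ant0:(1,1)->N->(0,1) | ant1:(2,2)->S->(3,2)
  grid max=2 at (1,1)
Step 6: ant0:(0,1)->S->(1,1) | ant1:(3,2)->N->(2,2)
  grid max=3 at (1,1)
Final grid:
  0 0 0 0
  0 3 0 0
  0 0 2 0
  0 0 1 0
  0 0 0 0
Max pheromone 3 at (1,1)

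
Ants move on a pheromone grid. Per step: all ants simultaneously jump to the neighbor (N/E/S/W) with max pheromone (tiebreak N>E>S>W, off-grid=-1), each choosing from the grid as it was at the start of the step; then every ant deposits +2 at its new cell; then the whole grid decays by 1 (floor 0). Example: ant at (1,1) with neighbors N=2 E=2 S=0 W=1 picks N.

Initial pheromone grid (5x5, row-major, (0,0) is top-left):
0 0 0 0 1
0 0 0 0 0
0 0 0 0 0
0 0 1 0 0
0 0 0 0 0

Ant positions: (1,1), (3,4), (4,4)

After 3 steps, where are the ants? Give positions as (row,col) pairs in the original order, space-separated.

Step 1: ant0:(1,1)->N->(0,1) | ant1:(3,4)->N->(2,4) | ant2:(4,4)->N->(3,4)
  grid max=1 at (0,1)
Step 2: ant0:(0,1)->E->(0,2) | ant1:(2,4)->S->(3,4) | ant2:(3,4)->N->(2,4)
  grid max=2 at (2,4)
Step 3: ant0:(0,2)->E->(0,3) | ant1:(3,4)->N->(2,4) | ant2:(2,4)->S->(3,4)
  grid max=3 at (2,4)

(0,3) (2,4) (3,4)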